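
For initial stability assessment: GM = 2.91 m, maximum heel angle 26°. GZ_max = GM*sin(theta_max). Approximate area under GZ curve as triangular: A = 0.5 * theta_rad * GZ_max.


Formula: GZ_max = GM * sin(theta); Area = 0.5 * theta_rad * GZ_max
Step 1 — GZ_max = 2.91 * sin(26°) = 2.91 * 0.438371 = 1.27566 m
Step 2 — theta_rad = 26 * pi/180 = 0.453786 rad
Step 3 — Area = 0.5 * 0.453786 * 1.27566 ≈ 0.28944 m·rad (5 s.f.)

0.28944 m·rad


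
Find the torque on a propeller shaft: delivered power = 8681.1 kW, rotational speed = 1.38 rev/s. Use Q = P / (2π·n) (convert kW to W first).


Formula: Q = P_W / (2 * pi * n)
Step 1 — P_W = 8681.1 kW * 1000 = 8681100.0 W
Step 2 — 2 * pi * n = 2 * pi * 1.38 = 8.670796
Step 3 — Q = 8681100.0 / 8.670796 ≈ 1001200 N·m (5 s.f.)

1001200 N·m


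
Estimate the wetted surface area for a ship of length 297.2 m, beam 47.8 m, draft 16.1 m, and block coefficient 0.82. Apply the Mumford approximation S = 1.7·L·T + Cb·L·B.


Formula: S = 1.7*L*T + V/T with V = Cb*L*B*T, i.e. S = L * (1.7*T + Cb*B)
Step 1 — 1.7*T = 1.7 * 16.1 = 27.37 m
Step 2 — Cb*B = 0.82 * 47.8 = 39.196 m
Step 3 — 1.7*T + Cb*B = 27.37 + 39.196 = 66.566 m
Step 4 — S = 297.2 * 66.566 ≈ 19783 m^2 (5 s.f.)

19783 m^2


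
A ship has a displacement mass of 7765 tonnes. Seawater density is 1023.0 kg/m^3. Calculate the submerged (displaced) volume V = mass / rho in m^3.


Formula: V = mass / rho
Step 1 — convert tonnes to kg: 7765 t * 1000 = 7765000 kg
Step 2 — V = 7765000 / 1023.0 ≈ 7590.4 m^3 (5 s.f.)

7590.4 m^3


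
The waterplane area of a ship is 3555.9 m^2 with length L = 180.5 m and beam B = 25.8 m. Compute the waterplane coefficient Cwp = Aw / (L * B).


Formula: Cwp = Aw / (L * B)
Step 1 — L * B = 180.5 * 25.8 = 4656.9 m^2
Step 2 — Cwp = 3555.9 / 4656.9 ≈ 0.76358 (5 s.f.)

0.76358


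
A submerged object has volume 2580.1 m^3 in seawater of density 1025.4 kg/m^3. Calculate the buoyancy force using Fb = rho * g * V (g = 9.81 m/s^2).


Formula: Fb = rho * g * V
Substituting: Fb = 1025.4 * 9.81 * 2580.1
Intermediate: 1025.4 * 9.81 = 10059.174
Result: Fb = 10059.174 * 2580.1 ≈ 25954000 N (5 s.f.)

25954000 N


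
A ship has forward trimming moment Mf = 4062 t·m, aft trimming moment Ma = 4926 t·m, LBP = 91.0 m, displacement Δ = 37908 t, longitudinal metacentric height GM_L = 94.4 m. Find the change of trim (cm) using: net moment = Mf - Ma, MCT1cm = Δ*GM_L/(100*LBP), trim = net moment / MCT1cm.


Formula: net trimming moment = Mf - Ma; MCT1cm = Δ*GM_L/(100*LBP); trim = net moment / MCT1cm
Step 1 — net trimming moment = 4062 - 4926 = -864 t·m
Step 2 — MCT1cm = 37908 * 94.4 / (100 * 91.0) = 393.2434 t·m/cm
Step 3 — trim = -864 / 393.2434 ≈ -2.1971 cm (5 s.f.)

-2.1971 cm


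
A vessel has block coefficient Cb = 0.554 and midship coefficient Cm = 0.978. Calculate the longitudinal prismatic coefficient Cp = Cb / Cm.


Formula: Cp = Cb / Cm
Substituting: Cp = 0.554 / 0.978
Result: Cp ≈ 0.56646 (5 s.f.)

0.56646


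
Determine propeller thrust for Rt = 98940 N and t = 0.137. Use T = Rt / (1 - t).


Formula: T = Rt / (1 - t)
Step 1 — (1 - t) = 1 - 0.137 = 0.863
Step 2 — T = 98940 / 0.863 ≈ 114650 N (5 s.f.)

114650 N


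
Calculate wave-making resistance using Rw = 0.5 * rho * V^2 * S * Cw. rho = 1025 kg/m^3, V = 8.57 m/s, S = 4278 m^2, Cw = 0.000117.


Formula: Rw = 0.5 * rho * V^2 * S * Cw
Step 1 — V^2 = 8.57^2 = 73.4449
Step 2 — 0.5 * rho * V^2 = 0.5 * 1025 * 73.4449 = 37640.51125
Step 3 — Rw = 37640.51125 * 4278 * 0.000117 ≈ 18840 N (5 s.f.)

18840 N


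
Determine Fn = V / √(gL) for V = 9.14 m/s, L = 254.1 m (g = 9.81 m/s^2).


Formula: Fn = V / sqrt(g * L)
Step 1 — g * L = 9.81 * 254.1 = 2492.721
Step 2 — sqrt(g * L) = sqrt(2492.721) = 49.927157
Step 3 — Fn = 9.14 / 49.927157 ≈ 0.18307 (5 s.f.)

0.18307


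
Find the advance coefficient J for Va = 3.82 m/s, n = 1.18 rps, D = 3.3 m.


Formula: J = Va / (n * D)
Step 1 — n * D = 1.18 * 3.3 = 3.894
Step 2 — J = 3.82 / 3.894 ≈ 0.98100 (5 s.f.)

0.98100


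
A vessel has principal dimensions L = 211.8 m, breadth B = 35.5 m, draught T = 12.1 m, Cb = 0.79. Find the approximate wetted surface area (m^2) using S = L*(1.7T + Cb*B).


Formula: S = 1.7*L*T + V/T with V = Cb*L*B*T, i.e. S = L * (1.7*T + Cb*B)
Step 1 — 1.7*T = 1.7 * 12.1 = 20.57 m
Step 2 — Cb*B = 0.79 * 35.5 = 28.045 m
Step 3 — 1.7*T + Cb*B = 20.57 + 28.045 = 48.615 m
Step 4 — S = 211.8 * 48.615 ≈ 10297 m^2 (5 s.f.)

10297 m^2


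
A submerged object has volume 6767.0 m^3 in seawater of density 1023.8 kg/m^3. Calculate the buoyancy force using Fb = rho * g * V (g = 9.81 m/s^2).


Formula: Fb = rho * g * V
Substituting: Fb = 1023.8 * 9.81 * 6767.0
Intermediate: 1023.8 * 9.81 = 10043.478
Result: Fb = 10043.478 * 6767.0 ≈ 67964000 N (5 s.f.)

67964000 N


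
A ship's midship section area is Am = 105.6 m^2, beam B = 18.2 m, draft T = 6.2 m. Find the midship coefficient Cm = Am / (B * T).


Formula: Cm = Am / (B * T)
Step 1 — B * T = 18.2 * 6.2 = 112.84 m^2
Step 2 — Cm = 105.6 / 112.84 ≈ 0.93584 (5 s.f.)

0.93584


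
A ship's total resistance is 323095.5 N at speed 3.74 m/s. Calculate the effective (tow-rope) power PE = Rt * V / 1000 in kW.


Formula: PE = Rt * V / 1000 (kW)
Step 1 — PE (W) = 323095.5 * 3.74 = 1208377.17 W
Step 2 — PE (kW) = 1208377.17 / 1000 ≈ 1208.4 kW (5 s.f.)

1208.4 kW


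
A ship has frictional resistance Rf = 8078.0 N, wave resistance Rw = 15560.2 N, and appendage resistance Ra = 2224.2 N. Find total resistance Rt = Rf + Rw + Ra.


Formula: Rt = Rf + Rw + Ra
Substituting: Rt = 8078.0 + 15560.2 + 2224.2
Result: Rt = 25862.4 N

25862.4 N


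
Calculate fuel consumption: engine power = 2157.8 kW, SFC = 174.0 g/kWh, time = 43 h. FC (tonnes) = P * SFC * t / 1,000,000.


Formula: FC (tonnes) = P * SFC * t / 1,000,000
Step 1 — P * SFC * t = 2157.8 * 174.0 * 43 = 16144659.6 g
Step 2 — FC (tonnes) = 16144659.6 / 1,000,000 ≈ 16.145 tonnes (5 s.f.)

16.145 tonnes


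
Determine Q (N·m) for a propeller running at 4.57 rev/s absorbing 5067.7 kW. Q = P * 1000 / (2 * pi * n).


Formula: Q = P_W / (2 * pi * n)
Step 1 — P_W = 5067.7 kW * 1000 = 5067700.0 W
Step 2 — 2 * pi * n = 2 * pi * 4.57 = 28.714157
Step 3 — Q = 5067700.0 / 28.714157 ≈ 176490 N·m (5 s.f.)

176490 N·m


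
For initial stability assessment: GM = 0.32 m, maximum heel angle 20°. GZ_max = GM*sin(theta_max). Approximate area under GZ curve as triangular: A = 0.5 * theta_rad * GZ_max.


Formula: GZ_max = GM * sin(theta); Area = 0.5 * theta_rad * GZ_max
Step 1 — GZ_max = 0.32 * sin(20°) = 0.32 * 0.34202 = 0.109446 m
Step 2 — theta_rad = 20 * pi/180 = 0.349066 rad
Step 3 — Area = 0.5 * 0.349066 * 0.109446 ≈ 0.019102 m·rad (5 s.f.)

0.019102 m·rad


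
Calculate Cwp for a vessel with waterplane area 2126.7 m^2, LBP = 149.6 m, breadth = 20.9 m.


Formula: Cwp = Aw / (L * B)
Step 1 — L * B = 149.6 * 20.9 = 3126.64 m^2
Step 2 — Cwp = 2126.7 / 3126.64 ≈ 0.68019 (5 s.f.)

0.68019


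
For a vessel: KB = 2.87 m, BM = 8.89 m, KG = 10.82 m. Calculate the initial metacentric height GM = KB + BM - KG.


Formula: GM = KB + BM - KG
Step 1 — KM = KB + BM = 2.87 + 8.89 = 11.76 m
Step 2 — GM = KM - KG = 11.76 - 10.82 = 0.94 m

0.94 m


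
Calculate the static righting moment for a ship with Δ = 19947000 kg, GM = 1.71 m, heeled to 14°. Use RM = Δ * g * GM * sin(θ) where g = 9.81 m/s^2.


Formula: GZ = GM * sin(theta); RM = disp * g * GZ
Step 1 — GZ = 1.71 * sin(14°) = 1.71 * 0.241922 = 0.413687 m
Step 2 — RM = 19947000 * 9.81 * 0.413687 ≈ 80950000 N·m (5 s.f.)

80950000 N·m


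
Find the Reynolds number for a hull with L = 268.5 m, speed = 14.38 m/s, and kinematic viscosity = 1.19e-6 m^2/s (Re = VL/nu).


Formula: Re = V * L / nu
Step 1 — V * L = 14.38 * 268.5 = 3861.03 m^2/s
Step 2 — Re = 3861.03 / 1.19e-6 = 3.24e+09

3.24e+09


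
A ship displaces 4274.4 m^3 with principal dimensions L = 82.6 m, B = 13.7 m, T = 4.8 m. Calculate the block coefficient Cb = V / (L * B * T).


Formula: Cb = V / (L * B * T)
Step 1 — L * B * T = 82.6 * 13.7 * 4.8 = 5431.776 m^3
Step 2 — Cb = 4274.4 / 5431.776 ≈ 0.78692 (5 s.f.)

0.78692


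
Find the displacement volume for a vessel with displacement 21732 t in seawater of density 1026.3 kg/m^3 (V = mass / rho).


Formula: V = mass / rho
Step 1 — convert tonnes to kg: 21732 t * 1000 = 21732000 kg
Step 2 — V = 21732000 / 1026.3 ≈ 21175 m^3 (5 s.f.)

21175 m^3


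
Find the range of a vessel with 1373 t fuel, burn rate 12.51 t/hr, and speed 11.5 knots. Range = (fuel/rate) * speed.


Formula: endurance = fuel / rate; range = endurance * speed
Step 1 — endurance = 1373 / 12.51 = 109.7522 hours
Step 2 — range = 109.7522 * 11.5 ≈ 1262.2 nautical miles (5 s.f.)

1262.2 NM


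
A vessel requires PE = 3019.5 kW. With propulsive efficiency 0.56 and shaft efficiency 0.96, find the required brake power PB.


Formula: PB = PE / (eta_D * eta_S)
Step 1 — combined efficiency = eta_D * eta_S = 0.56 * 0.96 = 0.5376
Step 2 — PB = 3019.5 / 0.5376 ≈ 5616.6 kW (5 s.f.)

5616.6 kW


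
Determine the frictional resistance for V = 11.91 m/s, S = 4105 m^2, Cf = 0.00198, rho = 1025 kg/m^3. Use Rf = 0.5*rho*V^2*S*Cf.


Formula: Rf = 0.5 * rho * V^2 * S * Cf
Step 1 — V^2 = 11.91^2 = 141.8481
Step 2 — 0.5 * rho * V^2 = 0.5 * 1025 * 141.8481 = 72697.15125
Step 3 — Rf = 72697.15125 * 4105 * 0.00198 ≈ 590880 N (5 s.f.)

590880 N


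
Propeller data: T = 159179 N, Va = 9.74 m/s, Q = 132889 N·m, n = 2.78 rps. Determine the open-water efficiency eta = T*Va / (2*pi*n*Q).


Formula: eta = T * Va / (2 * pi * n * Q)
Step 1 — numerator = T * Va = 159179 * 9.74 = 1550403.46
Step 2 — 2 * pi * n = 2 * pi * 2.78 = 17.467255
Step 3 — denominator = 17.467255 * 132889 = 2321206.05
Step 4 — eta = 1550403.46 / 2321206.05 ≈ 0.66793 (5 s.f.)

0.66793


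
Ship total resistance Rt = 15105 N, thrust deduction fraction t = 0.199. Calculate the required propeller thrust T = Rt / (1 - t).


Formula: T = Rt / (1 - t)
Step 1 — (1 - t) = 1 - 0.199 = 0.801
Step 2 — T = 15105 / 0.801 ≈ 18858 N (5 s.f.)

18858 N


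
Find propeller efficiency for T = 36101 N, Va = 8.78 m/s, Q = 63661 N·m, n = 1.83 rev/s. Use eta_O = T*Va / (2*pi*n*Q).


Formula: eta = T * Va / (2 * pi * n * Q)
Step 1 — numerator = T * Va = 36101 * 8.78 = 316966.78
Step 2 — 2 * pi * n = 2 * pi * 1.83 = 11.498229
Step 3 — denominator = 11.498229 * 63661 = 731988.76
Step 4 — eta = 316966.78 / 731988.76 ≈ 0.43302 (5 s.f.)

0.43302


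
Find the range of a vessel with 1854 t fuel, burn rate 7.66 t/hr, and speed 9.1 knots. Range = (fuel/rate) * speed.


Formula: endurance = fuel / rate; range = endurance * speed
Step 1 — endurance = 1854 / 7.66 = 242.0366 hours
Step 2 — range = 242.0366 * 9.1 ≈ 2202.5 nautical miles (5 s.f.)

2202.5 NM


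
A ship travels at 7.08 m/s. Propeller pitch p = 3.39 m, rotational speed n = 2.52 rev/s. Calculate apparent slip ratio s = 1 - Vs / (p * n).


Formula: s = 1 - Vs / (p * n)
Step 1 — p * n = 3.39 * 2.52 = 8.5428
Step 2 — Vs / (p*n) = 7.08 / 8.5428 = 0.828768 (6 d.p.)
Step 3 — s = 1 - 0.828768 = 0.171232

0.171232


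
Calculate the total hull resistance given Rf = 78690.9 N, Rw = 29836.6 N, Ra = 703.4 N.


Formula: Rt = Rf + Rw + Ra
Substituting: Rt = 78690.9 + 29836.6 + 703.4
Result: Rt = 109230.9 N

109230.9 N


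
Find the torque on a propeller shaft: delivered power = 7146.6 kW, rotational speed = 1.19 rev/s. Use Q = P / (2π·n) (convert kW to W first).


Formula: Q = P_W / (2 * pi * n)
Step 1 — P_W = 7146.6 kW * 1000 = 7146600.0 W
Step 2 — 2 * pi * n = 2 * pi * 1.19 = 7.476991
Step 3 — Q = 7146600.0 / 7.476991 ≈ 955810 N·m (5 s.f.)

955810 N·m


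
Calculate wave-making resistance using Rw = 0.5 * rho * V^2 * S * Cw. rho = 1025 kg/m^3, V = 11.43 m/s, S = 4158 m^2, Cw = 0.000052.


Formula: Rw = 0.5 * rho * V^2 * S * Cw
Step 1 — V^2 = 11.43^2 = 130.6449
Step 2 — 0.5 * rho * V^2 = 0.5 * 1025 * 130.6449 = 66955.51125
Step 3 — Rw = 66955.51125 * 4158 * 0.000052 ≈ 14477 N (5 s.f.)

14477 N


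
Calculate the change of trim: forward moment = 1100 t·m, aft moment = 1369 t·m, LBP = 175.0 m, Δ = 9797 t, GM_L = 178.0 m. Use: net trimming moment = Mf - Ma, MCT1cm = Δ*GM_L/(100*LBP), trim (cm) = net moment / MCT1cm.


Formula: net trimming moment = Mf - Ma; MCT1cm = Δ*GM_L/(100*LBP); trim = net moment / MCT1cm
Step 1 — net trimming moment = 1100 - 1369 = -269 t·m
Step 2 — MCT1cm = 9797 * 178.0 / (100 * 175.0) = 99.6495 t·m/cm
Step 3 — trim = -269 / 99.6495 ≈ -2.6995 cm (5 s.f.)

-2.6995 cm


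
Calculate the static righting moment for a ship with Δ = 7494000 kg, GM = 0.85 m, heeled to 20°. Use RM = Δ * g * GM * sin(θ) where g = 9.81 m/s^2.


Formula: GZ = GM * sin(theta); RM = disp * g * GZ
Step 1 — GZ = 0.85 * sin(20°) = 0.85 * 0.34202 = 0.290717 m
Step 2 — RM = 7494000 * 9.81 * 0.290717 ≈ 21372000 N·m (5 s.f.)

21372000 N·m


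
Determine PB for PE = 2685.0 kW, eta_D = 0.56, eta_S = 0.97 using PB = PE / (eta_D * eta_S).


Formula: PB = PE / (eta_D * eta_S)
Step 1 — combined efficiency = eta_D * eta_S = 0.56 * 0.97 = 0.5432
Step 2 — PB = 2685.0 / 0.5432 ≈ 4942.9 kW (5 s.f.)

4942.9 kW


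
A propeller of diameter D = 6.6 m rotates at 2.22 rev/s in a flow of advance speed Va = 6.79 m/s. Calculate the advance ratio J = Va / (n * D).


Formula: J = Va / (n * D)
Step 1 — n * D = 2.22 * 6.6 = 14.652
Step 2 — J = 6.79 / 14.652 ≈ 0.46342 (5 s.f.)

0.46342


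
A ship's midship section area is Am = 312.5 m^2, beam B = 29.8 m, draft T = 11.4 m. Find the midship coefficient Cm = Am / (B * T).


Formula: Cm = Am / (B * T)
Step 1 — B * T = 29.8 * 11.4 = 339.72 m^2
Step 2 — Cm = 312.5 / 339.72 ≈ 0.91988 (5 s.f.)

0.91988


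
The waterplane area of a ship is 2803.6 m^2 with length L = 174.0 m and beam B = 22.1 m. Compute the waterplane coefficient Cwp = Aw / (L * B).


Formula: Cwp = Aw / (L * B)
Step 1 — L * B = 174.0 * 22.1 = 3845.4 m^2
Step 2 — Cwp = 2803.6 / 3845.4 ≈ 0.72908 (5 s.f.)

0.72908


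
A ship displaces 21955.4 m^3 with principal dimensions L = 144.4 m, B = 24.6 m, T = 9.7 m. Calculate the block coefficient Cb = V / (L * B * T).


Formula: Cb = V / (L * B * T)
Step 1 — L * B * T = 144.4 * 24.6 * 9.7 = 34456.728 m^3
Step 2 — Cb = 21955.4 / 34456.728 ≈ 0.63719 (5 s.f.)

0.63719


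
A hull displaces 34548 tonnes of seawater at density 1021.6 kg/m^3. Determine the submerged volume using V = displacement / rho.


Formula: V = mass / rho
Step 1 — convert tonnes to kg: 34548 t * 1000 = 34548000 kg
Step 2 — V = 34548000 / 1021.6 ≈ 33818 m^3 (5 s.f.)

33818 m^3


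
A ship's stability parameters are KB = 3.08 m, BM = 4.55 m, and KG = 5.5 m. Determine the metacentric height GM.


Formula: GM = KB + BM - KG
Step 1 — KM = KB + BM = 3.08 + 4.55 = 7.63 m
Step 2 — GM = KM - KG = 7.63 - 5.5 = 2.13 m

2.13 m


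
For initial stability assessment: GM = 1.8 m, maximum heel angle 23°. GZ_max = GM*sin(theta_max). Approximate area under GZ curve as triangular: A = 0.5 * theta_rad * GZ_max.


Formula: GZ_max = GM * sin(theta); Area = 0.5 * theta_rad * GZ_max
Step 1 — GZ_max = 1.8 * sin(23°) = 1.8 * 0.390731 = 0.703316 m
Step 2 — theta_rad = 23 * pi/180 = 0.401426 rad
Step 3 — Area = 0.5 * 0.401426 * 0.703316 ≈ 0.14116 m·rad (5 s.f.)

0.14116 m·rad


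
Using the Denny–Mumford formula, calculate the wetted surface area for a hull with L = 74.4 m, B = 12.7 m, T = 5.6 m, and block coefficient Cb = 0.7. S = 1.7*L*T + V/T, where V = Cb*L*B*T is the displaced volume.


Formula: S = 1.7*L*T + V/T with V = Cb*L*B*T, i.e. S = L * (1.7*T + Cb*B)
Step 1 — 1.7*T = 1.7 * 5.6 = 9.52 m
Step 2 — Cb*B = 0.7 * 12.7 = 8.89 m
Step 3 — 1.7*T + Cb*B = 9.52 + 8.89 = 18.41 m
Step 4 — S = 74.4 * 18.41 ≈ 1369.7 m^2 (5 s.f.)

1369.7 m^2


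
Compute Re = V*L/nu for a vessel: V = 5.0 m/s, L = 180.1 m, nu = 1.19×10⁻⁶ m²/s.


Formula: Re = V * L / nu
Step 1 — V * L = 5.0 * 180.1 = 900.5 m^2/s
Step 2 — Re = 900.5 / 1.19e-6 = 7.57e+08

7.57e+08


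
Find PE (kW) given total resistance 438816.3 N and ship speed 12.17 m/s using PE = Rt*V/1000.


Formula: PE = Rt * V / 1000 (kW)
Step 1 — PE (W) = 438816.3 * 12.17 = 5340394.371 W
Step 2 — PE (kW) = 5340394.371 / 1000 ≈ 5340.4 kW (5 s.f.)

5340.4 kW


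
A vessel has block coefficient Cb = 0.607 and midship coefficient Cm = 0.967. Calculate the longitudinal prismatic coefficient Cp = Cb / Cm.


Formula: Cp = Cb / Cm
Substituting: Cp = 0.607 / 0.967
Result: Cp ≈ 0.62771 (5 s.f.)

0.62771


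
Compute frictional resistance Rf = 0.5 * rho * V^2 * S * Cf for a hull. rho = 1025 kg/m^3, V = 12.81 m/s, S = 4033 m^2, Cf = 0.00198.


Formula: Rf = 0.5 * rho * V^2 * S * Cf
Step 1 — V^2 = 12.81^2 = 164.0961
Step 2 — 0.5 * rho * V^2 = 0.5 * 1025 * 164.0961 = 84099.25125
Step 3 — Rf = 84099.25125 * 4033 * 0.00198 ≈ 671560 N (5 s.f.)

671560 N


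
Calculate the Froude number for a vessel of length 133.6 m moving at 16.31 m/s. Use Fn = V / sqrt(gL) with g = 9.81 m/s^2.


Formula: Fn = V / sqrt(g * L)
Step 1 — g * L = 9.81 * 133.6 = 1310.616
Step 2 — sqrt(g * L) = sqrt(1310.616) = 36.202431
Step 3 — Fn = 16.31 / 36.202431 ≈ 0.45052 (5 s.f.)

0.45052


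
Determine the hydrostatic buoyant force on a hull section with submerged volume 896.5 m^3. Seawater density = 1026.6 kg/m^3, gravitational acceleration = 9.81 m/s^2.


Formula: Fb = rho * g * V
Substituting: Fb = 1026.6 * 9.81 * 896.5
Intermediate: 1026.6 * 9.81 = 10070.946
Result: Fb = 10070.946 * 896.5 ≈ 9028600 N (5 s.f.)

9028600 N


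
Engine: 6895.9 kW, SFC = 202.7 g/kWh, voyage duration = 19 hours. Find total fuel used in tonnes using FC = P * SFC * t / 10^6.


Formula: FC (tonnes) = P * SFC * t / 1,000,000
Step 1 — P * SFC * t = 6895.9 * 202.7 * 19 = 26558179.67 g
Step 2 — FC (tonnes) = 26558179.67 / 1,000,000 ≈ 26.558 tonnes (5 s.f.)

26.558 tonnes


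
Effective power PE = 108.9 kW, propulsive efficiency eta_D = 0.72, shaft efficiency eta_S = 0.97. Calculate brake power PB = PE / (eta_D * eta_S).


Formula: PB = PE / (eta_D * eta_S)
Step 1 — combined efficiency = eta_D * eta_S = 0.72 * 0.97 = 0.6984
Step 2 — PB = 108.9 / 0.6984 ≈ 155.93 kW (5 s.f.)

155.93 kW


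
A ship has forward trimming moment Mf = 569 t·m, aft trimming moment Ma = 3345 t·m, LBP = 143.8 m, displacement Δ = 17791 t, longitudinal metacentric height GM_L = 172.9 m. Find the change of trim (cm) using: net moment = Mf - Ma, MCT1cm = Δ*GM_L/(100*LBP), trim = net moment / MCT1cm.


Formula: net trimming moment = Mf - Ma; MCT1cm = Δ*GM_L/(100*LBP); trim = net moment / MCT1cm
Step 1 — net trimming moment = 569 - 3345 = -2776 t·m
Step 2 — MCT1cm = 17791 * 172.9 / (100 * 143.8) = 213.9126 t·m/cm
Step 3 — trim = -2776 / 213.9126 ≈ -12.977 cm (5 s.f.)

-12.977 cm


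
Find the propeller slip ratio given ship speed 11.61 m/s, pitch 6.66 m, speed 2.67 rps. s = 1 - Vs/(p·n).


Formula: s = 1 - Vs / (p * n)
Step 1 — p * n = 6.66 * 2.67 = 17.7822
Step 2 — Vs / (p*n) = 11.61 / 17.7822 = 0.6529 (6 d.p.)
Step 3 — s = 1 - 0.6529 = 0.3471

0.3471


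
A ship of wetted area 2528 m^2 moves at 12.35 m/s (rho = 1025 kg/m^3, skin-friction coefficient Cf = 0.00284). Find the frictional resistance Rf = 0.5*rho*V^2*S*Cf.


Formula: Rf = 0.5 * rho * V^2 * S * Cf
Step 1 — V^2 = 12.35^2 = 152.5225
Step 2 — 0.5 * rho * V^2 = 0.5 * 1025 * 152.5225 = 78167.78125
Step 3 — Rf = 78167.78125 * 2528 * 0.00284 ≈ 561210 N (5 s.f.)

561210 N


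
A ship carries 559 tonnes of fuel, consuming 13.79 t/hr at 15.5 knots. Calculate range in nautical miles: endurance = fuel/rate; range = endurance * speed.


Formula: endurance = fuel / rate; range = endurance * speed
Step 1 — endurance = 559 / 13.79 = 40.5366 hours
Step 2 — range = 40.5366 * 15.5 ≈ 628.32 nautical miles (5 s.f.)

628.32 NM


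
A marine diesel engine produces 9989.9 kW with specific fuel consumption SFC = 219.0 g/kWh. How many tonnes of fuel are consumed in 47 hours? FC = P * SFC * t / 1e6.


Formula: FC (tonnes) = P * SFC * t / 1,000,000
Step 1 — P * SFC * t = 9989.9 * 219.0 * 47 = 102826040.7 g
Step 2 — FC (tonnes) = 102826040.7 / 1,000,000 ≈ 102.83 tonnes (5 s.f.)

102.83 tonnes


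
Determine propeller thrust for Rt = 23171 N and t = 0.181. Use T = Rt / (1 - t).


Formula: T = Rt / (1 - t)
Step 1 — (1 - t) = 1 - 0.181 = 0.819
Step 2 — T = 23171 / 0.819 ≈ 28292 N (5 s.f.)

28292 N


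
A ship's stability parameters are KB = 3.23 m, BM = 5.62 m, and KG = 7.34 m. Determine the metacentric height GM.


Formula: GM = KB + BM - KG
Step 1 — KM = KB + BM = 3.23 + 5.62 = 8.85 m
Step 2 — GM = KM - KG = 8.85 - 7.34 = 1.51 m

1.51 m


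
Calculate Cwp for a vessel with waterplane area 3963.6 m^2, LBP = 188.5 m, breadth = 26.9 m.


Formula: Cwp = Aw / (L * B)
Step 1 — L * B = 188.5 * 26.9 = 5070.65 m^2
Step 2 — Cwp = 3963.6 / 5070.65 ≈ 0.78167 (5 s.f.)

0.78167


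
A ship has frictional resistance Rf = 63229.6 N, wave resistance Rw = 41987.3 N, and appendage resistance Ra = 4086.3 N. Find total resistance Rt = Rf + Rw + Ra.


Formula: Rt = Rf + Rw + Ra
Substituting: Rt = 63229.6 + 41987.3 + 4086.3
Result: Rt = 109303.2 N

109303.2 N


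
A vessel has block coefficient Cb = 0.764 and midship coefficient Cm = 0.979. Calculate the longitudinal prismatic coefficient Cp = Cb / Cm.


Formula: Cp = Cb / Cm
Substituting: Cp = 0.764 / 0.979
Result: Cp ≈ 0.78039 (5 s.f.)

0.78039


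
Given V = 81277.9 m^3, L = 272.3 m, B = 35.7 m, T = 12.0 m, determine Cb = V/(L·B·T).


Formula: Cb = V / (L * B * T)
Step 1 — L * B * T = 272.3 * 35.7 * 12.0 = 116653.32 m^3
Step 2 — Cb = 81277.9 / 116653.32 ≈ 0.69675 (5 s.f.)

0.69675


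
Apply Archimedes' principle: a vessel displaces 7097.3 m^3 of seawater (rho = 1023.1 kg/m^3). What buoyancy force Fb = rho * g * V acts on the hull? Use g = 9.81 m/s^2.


Formula: Fb = rho * g * V
Substituting: Fb = 1023.1 * 9.81 * 7097.3
Intermediate: 1023.1 * 9.81 = 10036.611
Result: Fb = 10036.611 * 7097.3 ≈ 71233000 N (5 s.f.)

71233000 N


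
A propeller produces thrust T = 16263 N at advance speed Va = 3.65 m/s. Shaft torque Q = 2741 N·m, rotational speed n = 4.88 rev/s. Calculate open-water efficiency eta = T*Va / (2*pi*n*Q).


Formula: eta = T * Va / (2 * pi * n * Q)
Step 1 — numerator = T * Va = 16263 * 3.65 = 59359.95
Step 2 — 2 * pi * n = 2 * pi * 4.88 = 30.661944
Step 3 — denominator = 30.661944 * 2741 = 84044.39
Step 4 — eta = 59359.95 / 84044.39 ≈ 0.70629 (5 s.f.)

0.70629


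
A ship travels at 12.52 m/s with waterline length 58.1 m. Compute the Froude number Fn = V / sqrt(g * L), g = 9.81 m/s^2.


Formula: Fn = V / sqrt(g * L)
Step 1 — g * L = 9.81 * 58.1 = 569.961
Step 2 — sqrt(g * L) = sqrt(569.961) = 23.873856
Step 3 — Fn = 12.52 / 23.873856 ≈ 0.52442 (5 s.f.)

0.52442


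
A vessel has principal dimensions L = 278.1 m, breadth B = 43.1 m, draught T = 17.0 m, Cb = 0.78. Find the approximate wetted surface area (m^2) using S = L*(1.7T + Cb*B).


Formula: S = 1.7*L*T + V/T with V = Cb*L*B*T, i.e. S = L * (1.7*T + Cb*B)
Step 1 — 1.7*T = 1.7 * 17.0 = 28.9 m
Step 2 — Cb*B = 0.78 * 43.1 = 33.618 m
Step 3 — 1.7*T + Cb*B = 28.9 + 33.618 = 62.518 m
Step 4 — S = 278.1 * 62.518 ≈ 17386 m^2 (5 s.f.)

17386 m^2


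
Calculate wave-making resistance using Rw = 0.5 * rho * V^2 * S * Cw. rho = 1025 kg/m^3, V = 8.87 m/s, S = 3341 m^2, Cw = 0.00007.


Formula: Rw = 0.5 * rho * V^2 * S * Cw
Step 1 — V^2 = 8.87^2 = 78.6769
Step 2 — 0.5 * rho * V^2 = 0.5 * 1025 * 78.6769 = 40321.91125
Step 3 — Rw = 40321.91125 * 3341 * 0.00007 ≈ 9430.1 N (5 s.f.)

9430.1 N


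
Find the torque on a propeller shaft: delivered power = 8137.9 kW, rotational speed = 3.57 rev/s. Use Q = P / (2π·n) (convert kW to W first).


Formula: Q = P_W / (2 * pi * n)
Step 1 — P_W = 8137.9 kW * 1000 = 8137900.0 W
Step 2 — 2 * pi * n = 2 * pi * 3.57 = 22.430972
Step 3 — Q = 8137900.0 / 22.430972 ≈ 362800 N·m (5 s.f.)

362800 N·m


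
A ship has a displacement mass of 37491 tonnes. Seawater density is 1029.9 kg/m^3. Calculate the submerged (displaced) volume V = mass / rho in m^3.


Formula: V = mass / rho
Step 1 — convert tonnes to kg: 37491 t * 1000 = 37491000 kg
Step 2 — V = 37491000 / 1029.9 ≈ 36403 m^3 (5 s.f.)

36403 m^3


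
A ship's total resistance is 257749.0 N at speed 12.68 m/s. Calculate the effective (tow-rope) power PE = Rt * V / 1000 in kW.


Formula: PE = Rt * V / 1000 (kW)
Step 1 — PE (W) = 257749.0 * 12.68 = 3268257.32 W
Step 2 — PE (kW) = 3268257.32 / 1000 ≈ 3268.3 kW (5 s.f.)

3268.3 kW


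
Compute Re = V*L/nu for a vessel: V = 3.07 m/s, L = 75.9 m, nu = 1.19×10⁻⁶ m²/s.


Formula: Re = V * L / nu
Step 1 — V * L = 3.07 * 75.9 = 233.013 m^2/s
Step 2 — Re = 233.013 / 1.19e-6 = 1.96e+08

1.96e+08


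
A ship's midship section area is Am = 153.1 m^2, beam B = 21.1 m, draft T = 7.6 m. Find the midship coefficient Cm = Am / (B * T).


Formula: Cm = Am / (B * T)
Step 1 — B * T = 21.1 * 7.6 = 160.36 m^2
Step 2 — Cm = 153.1 / 160.36 ≈ 0.95473 (5 s.f.)

0.95473


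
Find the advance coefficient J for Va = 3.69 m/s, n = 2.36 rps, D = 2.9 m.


Formula: J = Va / (n * D)
Step 1 — n * D = 2.36 * 2.9 = 6.844
Step 2 — J = 3.69 / 6.844 ≈ 0.53916 (5 s.f.)

0.53916


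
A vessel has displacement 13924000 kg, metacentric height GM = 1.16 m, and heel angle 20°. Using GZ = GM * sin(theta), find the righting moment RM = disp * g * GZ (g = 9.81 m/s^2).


Formula: GZ = GM * sin(theta); RM = disp * g * GZ
Step 1 — GZ = 1.16 * sin(20°) = 1.16 * 0.34202 = 0.396743 m
Step 2 — RM = 13924000 * 9.81 * 0.396743 ≈ 54193000 N·m (5 s.f.)

54193000 N·m


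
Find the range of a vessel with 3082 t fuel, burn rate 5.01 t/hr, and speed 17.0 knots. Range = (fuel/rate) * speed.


Formula: endurance = fuel / rate; range = endurance * speed
Step 1 — endurance = 3082 / 5.01 = 615.1697 hours
Step 2 — range = 615.1697 * 17.0 ≈ 10458 nautical miles (5 s.f.)

10458 NM


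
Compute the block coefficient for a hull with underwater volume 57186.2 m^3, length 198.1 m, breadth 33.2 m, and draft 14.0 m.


Formula: Cb = V / (L * B * T)
Step 1 — L * B * T = 198.1 * 33.2 * 14.0 = 92076.88 m^3
Step 2 — Cb = 57186.2 / 92076.88 ≈ 0.62107 (5 s.f.)

0.62107


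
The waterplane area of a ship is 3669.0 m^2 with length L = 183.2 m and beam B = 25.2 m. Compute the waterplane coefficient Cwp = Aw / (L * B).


Formula: Cwp = Aw / (L * B)
Step 1 — L * B = 183.2 * 25.2 = 4616.64 m^2
Step 2 — Cwp = 3669.0 / 4616.64 ≈ 0.79473 (5 s.f.)

0.79473


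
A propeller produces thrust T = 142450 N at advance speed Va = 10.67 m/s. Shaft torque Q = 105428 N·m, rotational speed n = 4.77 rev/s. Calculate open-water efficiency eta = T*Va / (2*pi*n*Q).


Formula: eta = T * Va / (2 * pi * n * Q)
Step 1 — numerator = T * Va = 142450 * 10.67 = 1519941.5
Step 2 — 2 * pi * n = 2 * pi * 4.77 = 29.970794
Step 3 — denominator = 29.970794 * 105428 = 3159760.87
Step 4 — eta = 1519941.5 / 3159760.87 ≈ 0.48103 (5 s.f.)

0.48103


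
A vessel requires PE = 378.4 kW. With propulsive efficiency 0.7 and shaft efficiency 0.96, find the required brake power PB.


Formula: PB = PE / (eta_D * eta_S)
Step 1 — combined efficiency = eta_D * eta_S = 0.7 * 0.96 = 0.672
Step 2 — PB = 378.4 / 0.672 ≈ 563.10 kW (5 s.f.)

563.10 kW


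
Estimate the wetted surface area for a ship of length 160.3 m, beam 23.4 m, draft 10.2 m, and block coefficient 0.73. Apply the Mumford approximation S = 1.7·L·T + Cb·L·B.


Formula: S = 1.7*L*T + V/T with V = Cb*L*B*T, i.e. S = L * (1.7*T + Cb*B)
Step 1 — 1.7*T = 1.7 * 10.2 = 17.34 m
Step 2 — Cb*B = 0.73 * 23.4 = 17.082 m
Step 3 — 1.7*T + Cb*B = 17.34 + 17.082 = 34.422 m
Step 4 — S = 160.3 * 34.422 ≈ 5517.8 m^2 (5 s.f.)

5517.8 m^2


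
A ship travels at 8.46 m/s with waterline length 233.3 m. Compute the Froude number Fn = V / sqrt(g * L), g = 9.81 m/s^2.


Formula: Fn = V / sqrt(g * L)
Step 1 — g * L = 9.81 * 233.3 = 2288.673
Step 2 — sqrt(g * L) = sqrt(2288.673) = 47.840077
Step 3 — Fn = 8.46 / 47.840077 ≈ 0.17684 (5 s.f.)

0.17684


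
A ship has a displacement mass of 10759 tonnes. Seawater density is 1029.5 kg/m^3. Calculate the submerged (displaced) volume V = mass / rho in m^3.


Formula: V = mass / rho
Step 1 — convert tonnes to kg: 10759 t * 1000 = 10759000 kg
Step 2 — V = 10759000 / 1029.5 ≈ 10451 m^3 (5 s.f.)

10451 m^3


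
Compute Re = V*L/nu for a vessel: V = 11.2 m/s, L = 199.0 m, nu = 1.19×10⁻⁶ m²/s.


Formula: Re = V * L / nu
Step 1 — V * L = 11.2 * 199.0 = 2228.8 m^2/s
Step 2 — Re = 2228.8 / 1.19e-6 = 1.87e+09

1.87e+09


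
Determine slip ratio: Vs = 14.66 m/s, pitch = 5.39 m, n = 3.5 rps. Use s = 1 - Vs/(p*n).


Formula: s = 1 - Vs / (p * n)
Step 1 — p * n = 5.39 * 3.5 = 18.865
Step 2 — Vs / (p*n) = 14.66 / 18.865 = 0.7771 (6 d.p.)
Step 3 — s = 1 - 0.7771 = 0.2229

0.2229


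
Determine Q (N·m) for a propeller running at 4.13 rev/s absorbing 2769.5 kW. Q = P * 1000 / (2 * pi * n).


Formula: Q = P_W / (2 * pi * n)
Step 1 — P_W = 2769.5 kW * 1000 = 2769500.0 W
Step 2 — 2 * pi * n = 2 * pi * 4.13 = 25.949555
Step 3 — Q = 2769500.0 / 25.949555 ≈ 106730 N·m (5 s.f.)

106730 N·m


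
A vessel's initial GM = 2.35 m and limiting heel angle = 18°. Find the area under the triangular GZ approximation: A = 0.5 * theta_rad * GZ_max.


Formula: GZ_max = GM * sin(theta); Area = 0.5 * theta_rad * GZ_max
Step 1 — GZ_max = 2.35 * sin(18°) = 2.35 * 0.309017 = 0.72619 m
Step 2 — theta_rad = 18 * pi/180 = 0.314159 rad
Step 3 — Area = 0.5 * 0.314159 * 0.72619 ≈ 0.11407 m·rad (5 s.f.)

0.11407 m·rad


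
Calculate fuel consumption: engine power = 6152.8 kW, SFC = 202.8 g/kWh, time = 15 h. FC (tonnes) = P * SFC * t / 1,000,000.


Formula: FC (tonnes) = P * SFC * t / 1,000,000
Step 1 — P * SFC * t = 6152.8 * 202.8 * 15 = 18716817.6 g
Step 2 — FC (tonnes) = 18716817.6 / 1,000,000 ≈ 18.717 tonnes (5 s.f.)

18.717 tonnes


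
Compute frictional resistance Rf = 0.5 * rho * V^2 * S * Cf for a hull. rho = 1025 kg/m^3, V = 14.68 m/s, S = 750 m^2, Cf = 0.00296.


Formula: Rf = 0.5 * rho * V^2 * S * Cf
Step 1 — V^2 = 14.68^2 = 215.5024
Step 2 — 0.5 * rho * V^2 = 0.5 * 1025 * 215.5024 = 110444.98
Step 3 — Rf = 110444.98 * 750 * 0.00296 ≈ 245190 N (5 s.f.)

245190 N


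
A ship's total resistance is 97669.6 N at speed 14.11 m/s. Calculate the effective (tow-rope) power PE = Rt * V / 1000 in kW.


Formula: PE = Rt * V / 1000 (kW)
Step 1 — PE (W) = 97669.6 * 14.11 = 1378118.056 W
Step 2 — PE (kW) = 1378118.056 / 1000 ≈ 1378.1 kW (5 s.f.)

1378.1 kW


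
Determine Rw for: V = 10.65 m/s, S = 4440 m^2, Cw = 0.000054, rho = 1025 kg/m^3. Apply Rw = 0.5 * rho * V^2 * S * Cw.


Formula: Rw = 0.5 * rho * V^2 * S * Cw
Step 1 — V^2 = 10.65^2 = 113.4225
Step 2 — 0.5 * rho * V^2 = 0.5 * 1025 * 113.4225 = 58129.03125
Step 3 — Rw = 58129.03125 * 4440 * 0.000054 ≈ 13937 N (5 s.f.)

13937 N


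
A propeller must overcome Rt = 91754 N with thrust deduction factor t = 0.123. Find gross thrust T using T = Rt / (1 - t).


Formula: T = Rt / (1 - t)
Step 1 — (1 - t) = 1 - 0.123 = 0.877
Step 2 — T = 91754 / 0.877 ≈ 104620 N (5 s.f.)

104620 N


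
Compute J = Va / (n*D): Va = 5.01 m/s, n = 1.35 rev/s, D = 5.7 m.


Formula: J = Va / (n * D)
Step 1 — n * D = 1.35 * 5.7 = 7.695
Step 2 — J = 5.01 / 7.695 ≈ 0.65107 (5 s.f.)

0.65107


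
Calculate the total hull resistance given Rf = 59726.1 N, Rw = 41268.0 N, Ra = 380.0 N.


Formula: Rt = Rf + Rw + Ra
Substituting: Rt = 59726.1 + 41268.0 + 380.0
Result: Rt = 101374.1 N

101374.1 N


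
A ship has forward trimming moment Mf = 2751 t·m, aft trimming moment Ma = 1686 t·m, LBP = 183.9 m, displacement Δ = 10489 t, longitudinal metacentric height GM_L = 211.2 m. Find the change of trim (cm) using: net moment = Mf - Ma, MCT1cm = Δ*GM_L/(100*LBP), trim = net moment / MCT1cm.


Formula: net trimming moment = Mf - Ma; MCT1cm = Δ*GM_L/(100*LBP); trim = net moment / MCT1cm
Step 1 — net trimming moment = 2751 - 1686 = 1065 t·m
Step 2 — MCT1cm = 10489 * 211.2 / (100 * 183.9) = 120.4609 t·m/cm
Step 3 — trim = 1065 / 120.4609 ≈ 8.8410 cm (5 s.f.)

8.8410 cm


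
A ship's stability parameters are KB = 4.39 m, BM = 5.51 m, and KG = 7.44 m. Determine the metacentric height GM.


Formula: GM = KB + BM - KG
Step 1 — KM = KB + BM = 4.39 + 5.51 = 9.9 m
Step 2 — GM = KM - KG = 9.9 - 7.44 = 2.46 m

2.46 m


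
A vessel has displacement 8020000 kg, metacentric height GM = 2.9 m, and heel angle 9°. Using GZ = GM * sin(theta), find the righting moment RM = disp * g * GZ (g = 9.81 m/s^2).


Formula: GZ = GM * sin(theta); RM = disp * g * GZ
Step 1 — GZ = 2.9 * sin(9°) = 2.9 * 0.156434 = 0.453659 m
Step 2 — RM = 8020000 * 9.81 * 0.453659 ≈ 35692000 N·m (5 s.f.)

35692000 N·m


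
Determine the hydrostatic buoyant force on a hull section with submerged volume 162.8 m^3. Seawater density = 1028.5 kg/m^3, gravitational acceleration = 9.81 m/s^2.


Formula: Fb = rho * g * V
Substituting: Fb = 1028.5 * 9.81 * 162.8
Intermediate: 1028.5 * 9.81 = 10089.585
Result: Fb = 10089.585 * 162.8 ≈ 1642600 N (5 s.f.)

1642600 N


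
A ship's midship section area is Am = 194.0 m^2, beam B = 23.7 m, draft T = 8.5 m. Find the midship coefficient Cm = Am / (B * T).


Formula: Cm = Am / (B * T)
Step 1 — B * T = 23.7 * 8.5 = 201.45 m^2
Step 2 — Cm = 194.0 / 201.45 ≈ 0.96302 (5 s.f.)

0.96302


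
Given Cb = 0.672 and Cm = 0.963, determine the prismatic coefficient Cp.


Formula: Cp = Cb / Cm
Substituting: Cp = 0.672 / 0.963
Result: Cp ≈ 0.69782 (5 s.f.)

0.69782


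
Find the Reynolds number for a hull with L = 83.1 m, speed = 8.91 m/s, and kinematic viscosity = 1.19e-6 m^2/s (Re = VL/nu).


Formula: Re = V * L / nu
Step 1 — V * L = 8.91 * 83.1 = 740.421 m^2/s
Step 2 — Re = 740.421 / 1.19e-6 = 6.22e+08

6.22e+08


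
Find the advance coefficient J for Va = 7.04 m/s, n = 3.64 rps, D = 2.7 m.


Formula: J = Va / (n * D)
Step 1 — n * D = 3.64 * 2.7 = 9.828
Step 2 — J = 7.04 / 9.828 ≈ 0.71632 (5 s.f.)

0.71632


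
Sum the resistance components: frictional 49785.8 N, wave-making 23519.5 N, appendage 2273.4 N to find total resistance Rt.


Formula: Rt = Rf + Rw + Ra
Substituting: Rt = 49785.8 + 23519.5 + 2273.4
Result: Rt = 75578.7 N

75578.7 N


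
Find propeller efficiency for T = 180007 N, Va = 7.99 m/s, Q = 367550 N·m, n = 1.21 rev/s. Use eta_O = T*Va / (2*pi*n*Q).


Formula: eta = T * Va / (2 * pi * n * Q)
Step 1 — numerator = T * Va = 180007 * 7.99 = 1438255.93
Step 2 — 2 * pi * n = 2 * pi * 1.21 = 7.602654
Step 3 — denominator = 7.602654 * 367550 = 2794355.48
Step 4 — eta = 1438255.93 / 2794355.48 ≈ 0.51470 (5 s.f.)

0.51470


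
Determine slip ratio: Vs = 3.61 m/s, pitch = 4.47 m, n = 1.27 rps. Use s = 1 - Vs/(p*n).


Formula: s = 1 - Vs / (p * n)
Step 1 — p * n = 4.47 * 1.27 = 5.6769
Step 2 — Vs / (p*n) = 3.61 / 5.6769 = 0.63591 (6 d.p.)
Step 3 — s = 1 - 0.63591 = 0.36409

0.36409


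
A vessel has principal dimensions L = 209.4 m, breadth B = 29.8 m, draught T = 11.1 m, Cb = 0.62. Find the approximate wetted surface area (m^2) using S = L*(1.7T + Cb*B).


Formula: S = 1.7*L*T + V/T with V = Cb*L*B*T, i.e. S = L * (1.7*T + Cb*B)
Step 1 — 1.7*T = 1.7 * 11.1 = 18.87 m
Step 2 — Cb*B = 0.62 * 29.8 = 18.476 m
Step 3 — 1.7*T + Cb*B = 18.87 + 18.476 = 37.346 m
Step 4 — S = 209.4 * 37.346 ≈ 7820.3 m^2 (5 s.f.)

7820.3 m^2


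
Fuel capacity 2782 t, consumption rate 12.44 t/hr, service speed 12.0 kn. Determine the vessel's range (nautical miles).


Formula: endurance = fuel / rate; range = endurance * speed
Step 1 — endurance = 2782 / 12.44 = 223.6334 hours
Step 2 — range = 223.6334 * 12.0 ≈ 2683.6 nautical miles (5 s.f.)

2683.6 NM


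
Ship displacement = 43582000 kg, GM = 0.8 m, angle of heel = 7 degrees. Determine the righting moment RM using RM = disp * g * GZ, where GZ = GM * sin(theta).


Formula: GZ = GM * sin(theta); RM = disp * g * GZ
Step 1 — GZ = 0.8 * sin(7°) = 0.8 * 0.121869 = 0.097495 m
Step 2 — RM = 43582000 * 9.81 * 0.097495 ≈ 41683000 N·m (5 s.f.)

41683000 N·m


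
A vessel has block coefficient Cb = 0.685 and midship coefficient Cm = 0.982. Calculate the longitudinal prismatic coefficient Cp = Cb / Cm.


Formula: Cp = Cb / Cm
Substituting: Cp = 0.685 / 0.982
Result: Cp ≈ 0.69756 (5 s.f.)

0.69756


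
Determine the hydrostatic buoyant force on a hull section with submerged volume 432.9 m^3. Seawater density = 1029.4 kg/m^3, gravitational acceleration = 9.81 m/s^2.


Formula: Fb = rho * g * V
Substituting: Fb = 1029.4 * 9.81 * 432.9
Intermediate: 1029.4 * 9.81 = 10098.414
Result: Fb = 10098.414 * 432.9 ≈ 4371600 N (5 s.f.)

4371600 N


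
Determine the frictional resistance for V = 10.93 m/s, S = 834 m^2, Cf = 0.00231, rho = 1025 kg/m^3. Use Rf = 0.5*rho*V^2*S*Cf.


Formula: Rf = 0.5 * rho * V^2 * S * Cf
Step 1 — V^2 = 10.93^2 = 119.4649
Step 2 — 0.5 * rho * V^2 = 0.5 * 1025 * 119.4649 = 61225.76125
Step 3 — Rf = 61225.76125 * 834 * 0.00231 ≈ 117950 N (5 s.f.)

117950 N


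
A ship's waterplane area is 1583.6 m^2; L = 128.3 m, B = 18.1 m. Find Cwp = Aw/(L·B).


Formula: Cwp = Aw / (L * B)
Step 1 — L * B = 128.3 * 18.1 = 2322.23 m^2
Step 2 — Cwp = 1583.6 / 2322.23 ≈ 0.68193 (5 s.f.)

0.68193


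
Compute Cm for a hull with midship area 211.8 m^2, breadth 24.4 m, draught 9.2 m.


Formula: Cm = Am / (B * T)
Step 1 — B * T = 24.4 * 9.2 = 224.48 m^2
Step 2 — Cm = 211.8 / 224.48 ≈ 0.94351 (5 s.f.)

0.94351


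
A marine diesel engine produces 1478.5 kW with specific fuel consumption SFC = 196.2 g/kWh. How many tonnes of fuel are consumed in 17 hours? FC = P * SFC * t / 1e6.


Formula: FC (tonnes) = P * SFC * t / 1,000,000
Step 1 — P * SFC * t = 1478.5 * 196.2 * 17 = 4931388.9 g
Step 2 — FC (tonnes) = 4931388.9 / 1,000,000 ≈ 4.9314 tonnes (5 s.f.)

4.9314 tonnes


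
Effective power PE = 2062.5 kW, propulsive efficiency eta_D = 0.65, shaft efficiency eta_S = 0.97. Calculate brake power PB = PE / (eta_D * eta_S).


Formula: PB = PE / (eta_D * eta_S)
Step 1 — combined efficiency = eta_D * eta_S = 0.65 * 0.97 = 0.6305
Step 2 — PB = 2062.5 / 0.6305 ≈ 3271.2 kW (5 s.f.)

3271.2 kW


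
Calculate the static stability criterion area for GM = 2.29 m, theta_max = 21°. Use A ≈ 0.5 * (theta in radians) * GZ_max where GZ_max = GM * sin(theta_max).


Formula: GZ_max = GM * sin(theta); Area = 0.5 * theta_rad * GZ_max
Step 1 — GZ_max = 2.29 * sin(21°) = 2.29 * 0.358368 = 0.820663 m
Step 2 — theta_rad = 21 * pi/180 = 0.366519 rad
Step 3 — Area = 0.5 * 0.366519 * 0.820663 ≈ 0.15039 m·rad (5 s.f.)

0.15039 m·rad


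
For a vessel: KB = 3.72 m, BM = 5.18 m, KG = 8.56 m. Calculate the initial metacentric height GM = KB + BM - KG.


Formula: GM = KB + BM - KG
Step 1 — KM = KB + BM = 3.72 + 5.18 = 8.9 m
Step 2 — GM = KM - KG = 8.9 - 8.56 = 0.34 m

0.34 m


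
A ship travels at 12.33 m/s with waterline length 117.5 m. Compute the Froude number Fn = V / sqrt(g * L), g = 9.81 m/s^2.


Formula: Fn = V / sqrt(g * L)
Step 1 — g * L = 9.81 * 117.5 = 1152.675
Step 2 — sqrt(g * L) = sqrt(1152.675) = 33.951068
Step 3 — Fn = 12.33 / 33.951068 ≈ 0.36317 (5 s.f.)

0.36317


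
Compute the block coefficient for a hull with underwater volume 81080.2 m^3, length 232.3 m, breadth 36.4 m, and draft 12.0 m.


Formula: Cb = V / (L * B * T)
Step 1 — L * B * T = 232.3 * 36.4 * 12.0 = 101468.64 m^3
Step 2 — Cb = 81080.2 / 101468.64 ≈ 0.79907 (5 s.f.)

0.79907
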